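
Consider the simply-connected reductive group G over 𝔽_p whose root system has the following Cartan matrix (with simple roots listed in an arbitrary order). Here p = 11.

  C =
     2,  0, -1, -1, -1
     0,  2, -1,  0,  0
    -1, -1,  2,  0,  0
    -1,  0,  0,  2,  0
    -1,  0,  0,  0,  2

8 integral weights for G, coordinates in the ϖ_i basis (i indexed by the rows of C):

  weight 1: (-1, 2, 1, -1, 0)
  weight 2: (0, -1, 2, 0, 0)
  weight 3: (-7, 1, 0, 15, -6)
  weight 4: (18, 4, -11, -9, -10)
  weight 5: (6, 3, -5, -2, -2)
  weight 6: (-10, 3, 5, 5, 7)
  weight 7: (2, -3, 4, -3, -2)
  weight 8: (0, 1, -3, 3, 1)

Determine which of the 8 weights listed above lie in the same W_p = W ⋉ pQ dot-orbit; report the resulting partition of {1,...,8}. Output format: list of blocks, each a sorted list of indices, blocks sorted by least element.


Dynkin diagram of C (from the 8 off-diagonal −1 entries): D_5.

Folding the 8 weights λ_j+ρ into Ā_11 (reps in the given 5-coord order):

  λ_1 → (0, 3, 2, 0, 1);  λ_2 → (1, 0, 3, 1, 1);  λ_3 → (0, 3, 2, 0, 1);  λ_4 → (0, 3, 2, 0, 1);  λ_5 → (1, 0, 3, 1, 1);  λ_6 → (1, 0, 1, 3, 1);  λ_7 → (0, 2, 3, 2, 1);  λ_8 → (1, 0, 1, 3, 1)

4 distinct reps among the 8 weights ⇒ 4 W_11-linkage classes:

[[1, 3, 4], [2, 5], [6, 8], [7]]


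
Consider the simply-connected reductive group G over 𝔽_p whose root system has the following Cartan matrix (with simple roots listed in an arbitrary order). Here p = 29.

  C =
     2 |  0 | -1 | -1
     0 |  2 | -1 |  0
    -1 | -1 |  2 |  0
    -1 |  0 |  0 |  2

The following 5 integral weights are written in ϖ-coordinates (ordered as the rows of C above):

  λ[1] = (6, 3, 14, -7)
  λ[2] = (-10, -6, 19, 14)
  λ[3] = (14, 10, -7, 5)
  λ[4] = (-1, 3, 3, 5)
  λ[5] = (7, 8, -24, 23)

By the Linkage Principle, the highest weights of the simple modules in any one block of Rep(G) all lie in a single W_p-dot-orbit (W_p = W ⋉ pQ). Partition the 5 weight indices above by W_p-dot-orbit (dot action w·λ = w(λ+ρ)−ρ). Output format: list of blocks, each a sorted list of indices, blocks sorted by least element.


Cartan matrix: type A_4 (|W|=120); un-permuting the 4 rows.

λ_j+ρ reflected into Ā_29 (⟨·,θ^∨⟩≤29); 4-tuples as given:

    λ_1 → (1, 4, 15, 6)
    λ_2 → (9, 5, 6, 6)
    λ_3 → (9, 5, 6, 6)
    λ_4 → (0, 4, 4, 6)
    λ_5 → (9, 5, 6, 6)

Partition of {1..5} into 3 W_29-dot-orbits:

[[1], [2, 3, 5], [4]]


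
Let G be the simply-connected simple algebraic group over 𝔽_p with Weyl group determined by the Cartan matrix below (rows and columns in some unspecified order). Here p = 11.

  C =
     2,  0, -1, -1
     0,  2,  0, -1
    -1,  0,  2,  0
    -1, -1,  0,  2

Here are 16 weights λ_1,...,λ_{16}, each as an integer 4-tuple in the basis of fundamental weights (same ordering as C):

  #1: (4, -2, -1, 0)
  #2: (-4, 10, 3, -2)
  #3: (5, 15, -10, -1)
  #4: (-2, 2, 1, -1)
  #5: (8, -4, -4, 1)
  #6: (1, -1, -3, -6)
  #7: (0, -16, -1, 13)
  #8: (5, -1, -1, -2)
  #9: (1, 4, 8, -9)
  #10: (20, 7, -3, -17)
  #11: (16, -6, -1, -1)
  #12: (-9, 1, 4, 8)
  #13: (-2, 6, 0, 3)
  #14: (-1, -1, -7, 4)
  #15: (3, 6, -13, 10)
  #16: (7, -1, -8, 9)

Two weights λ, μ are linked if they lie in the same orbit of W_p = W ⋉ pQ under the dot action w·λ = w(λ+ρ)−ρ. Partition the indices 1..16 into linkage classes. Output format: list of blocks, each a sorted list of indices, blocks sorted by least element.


A_4 Cartan matrix, 4 simple roots permuted; ρ=(1,1,1,1).

Each λ_j+ρ reduced to Ā_11; 4-tuples below use C's row order:

  [1] (5, 1, 0, 0);  [2] (1, 7, 0, 3);  [3] (3, 0, 0, 2);  [4] (0, 2, 1, 1);  [5] (5, 2, 3, 1);  [6] (3, 0, 0, 2);  [7] (1, 7, 0, 3);  [8] (5, 1, 0, 0);  [9] (5, 2, 3, 1);  [10] (5, 2, 3, 1);  [11] (5, 1, 0, 0);  [12] (5, 2, 3, 1);  [13] (1, 7, 0, 3);  [14] (5, 1, 0, 0);  [15] (0, 3, 7, 1);  [16] (1, 7, 0, 3)

The 16 indices split into 6 linkage classes (same alcove rep ⇔ same W_11-dot-orbit):

[[1, 8, 11, 14], [2, 7, 13, 16], [3, 6], [4], [5, 9, 10, 12], [15]]


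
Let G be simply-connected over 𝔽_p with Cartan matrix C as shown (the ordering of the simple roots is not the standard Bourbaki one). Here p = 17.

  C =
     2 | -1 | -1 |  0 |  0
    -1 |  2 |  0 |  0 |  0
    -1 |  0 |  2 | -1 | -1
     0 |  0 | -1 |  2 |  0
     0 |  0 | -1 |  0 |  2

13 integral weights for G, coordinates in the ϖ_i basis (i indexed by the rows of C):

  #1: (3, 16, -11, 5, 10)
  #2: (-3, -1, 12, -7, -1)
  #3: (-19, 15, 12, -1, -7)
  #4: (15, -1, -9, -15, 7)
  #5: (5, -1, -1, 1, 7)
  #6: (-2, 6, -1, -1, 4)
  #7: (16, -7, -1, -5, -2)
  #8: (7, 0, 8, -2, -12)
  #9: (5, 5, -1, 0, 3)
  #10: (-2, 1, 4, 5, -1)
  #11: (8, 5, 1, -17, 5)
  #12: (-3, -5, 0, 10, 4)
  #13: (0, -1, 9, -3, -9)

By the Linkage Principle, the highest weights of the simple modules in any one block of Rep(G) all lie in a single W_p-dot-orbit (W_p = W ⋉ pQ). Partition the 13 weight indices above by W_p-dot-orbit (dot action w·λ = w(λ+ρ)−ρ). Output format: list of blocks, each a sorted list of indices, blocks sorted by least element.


Cartan matrix: type D_5 (|W|=1920); un-permuting the 5 rows.

Each λ_j+ρ reduced to Ā_17; 5-tuples below use C's row order:

    λ_1 → (0, 6, 0, 1, 4)
    λ_2 → (1, 1, 4, 6, 0)
    λ_3 → (1, 1, 4, 6, 0)
    λ_4 → (1, 0, 0, 2, 8)
    λ_5 → (1, 0, 0, 2, 8)
    λ_6 → (0, 6, 0, 1, 4)
    λ_7 → (0, 6, 0, 1, 4)
    λ_8 → (1, 0, 0, 2, 8)
    λ_9 → (0, 6, 0, 1, 4)
    λ_10 → (1, 1, 4, 6, 0)
    λ_11 → (1, 0, 0, 2, 8)
    λ_12 → (1, 1, 4, 6, 0)
    λ_13 → (1, 0, 0, 2, 8)

3 distinct reps among the 13 weights ⇒ 3 W_17-linkage classes:

[[1, 6, 7, 9], [2, 3, 10, 12], [4, 5, 8, 11, 13]]


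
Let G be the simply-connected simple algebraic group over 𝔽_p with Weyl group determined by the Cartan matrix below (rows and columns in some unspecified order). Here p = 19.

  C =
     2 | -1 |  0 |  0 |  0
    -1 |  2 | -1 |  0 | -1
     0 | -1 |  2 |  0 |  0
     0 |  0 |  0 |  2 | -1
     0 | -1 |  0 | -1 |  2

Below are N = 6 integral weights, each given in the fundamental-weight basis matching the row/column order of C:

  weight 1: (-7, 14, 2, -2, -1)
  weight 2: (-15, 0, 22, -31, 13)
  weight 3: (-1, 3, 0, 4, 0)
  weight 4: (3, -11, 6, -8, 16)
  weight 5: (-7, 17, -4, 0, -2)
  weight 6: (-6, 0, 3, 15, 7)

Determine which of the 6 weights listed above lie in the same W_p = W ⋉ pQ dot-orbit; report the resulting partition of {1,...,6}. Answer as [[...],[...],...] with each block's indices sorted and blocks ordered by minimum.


C ↔ D_5 under row/col permutation; |W(D_5)| = 1920.

λ_j+ρ reflected into Ā_19 (⟨·,θ^∨⟩≤19); 5-tuples as given:

  λ_1+ρ ↦ (6, 1, 3, 7, 0) · λ_2+ρ ↦ (0, 4, 1, 5, 1) · λ_3+ρ ↦ (0, 4, 1, 5, 1) · λ_4+ρ ↦ (6, 1, 3, 7, 0) · λ_5+ρ ↦ (6, 1, 3, 7, 0) · λ_6+ρ ↦ (0, 4, 1, 5, 1)

The 6 indices split into 2 linkage classes (same alcove rep ⇔ same W_19-dot-orbit):

[[1, 4, 5], [2, 3, 6]]


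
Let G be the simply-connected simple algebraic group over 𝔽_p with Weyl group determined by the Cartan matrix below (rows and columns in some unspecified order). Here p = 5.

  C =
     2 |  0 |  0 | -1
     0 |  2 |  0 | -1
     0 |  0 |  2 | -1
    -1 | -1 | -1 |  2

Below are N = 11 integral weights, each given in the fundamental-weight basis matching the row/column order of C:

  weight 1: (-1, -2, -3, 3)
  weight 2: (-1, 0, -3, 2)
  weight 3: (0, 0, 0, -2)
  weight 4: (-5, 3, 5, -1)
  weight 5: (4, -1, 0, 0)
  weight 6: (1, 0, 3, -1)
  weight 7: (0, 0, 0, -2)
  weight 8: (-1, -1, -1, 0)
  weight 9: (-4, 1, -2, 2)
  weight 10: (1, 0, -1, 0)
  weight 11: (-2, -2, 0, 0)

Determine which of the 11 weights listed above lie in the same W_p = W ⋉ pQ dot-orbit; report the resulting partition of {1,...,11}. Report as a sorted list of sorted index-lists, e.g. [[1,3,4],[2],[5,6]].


Root system D_4: the 4×4 matrix C matches after relabeling.

λ_j+ρ reflected into Ā_5 (⟨·,θ^∨⟩≤5); 4-tuples as given:

  [1] (0, 1, 2, 1)
  [2] (0, 1, 2, 1)
  [3] (0, 0, 0, 1)
  [4] (0, 0, 0, 1)
  [5] (2, 1, 0, 1)
  [6] (0, 1, 2, 1)
  [7] (0, 0, 0, 1)
  [8] (0, 0, 0, 1)
  [9] (2, 1, 0, 1)
  [10] (2, 1, 0, 1)
  [11] (0, 0, 0, 1)

Grouping the 11 weights by Ā_5-representative: 3 linkage classes.

[[1, 2, 6], [3, 4, 7, 8, 11], [5, 9, 10]]


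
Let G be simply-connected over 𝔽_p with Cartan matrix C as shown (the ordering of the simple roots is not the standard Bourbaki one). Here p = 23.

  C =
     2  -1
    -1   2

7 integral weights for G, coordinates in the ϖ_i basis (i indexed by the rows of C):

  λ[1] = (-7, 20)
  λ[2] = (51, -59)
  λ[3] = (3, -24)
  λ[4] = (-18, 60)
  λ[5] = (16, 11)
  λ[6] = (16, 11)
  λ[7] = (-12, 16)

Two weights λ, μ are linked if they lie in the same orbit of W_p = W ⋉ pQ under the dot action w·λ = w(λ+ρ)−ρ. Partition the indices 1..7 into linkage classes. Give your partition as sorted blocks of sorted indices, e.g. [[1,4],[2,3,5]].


C ↔ A_2 under row/col permutation; |W(A_2)| = 6.

Alcove-folded reps (p=23, 7 weights, presented ϖ-order):

  [1] (6, 15);  [2] (11, 6);  [3] (19, 4);  [4] (6, 15);  [5] (11, 6);  [6] (11, 6);  [7] (11, 6)

Grouping the 7 weights by Ā_23-representative: 3 linkage classes.

[[1, 4], [2, 5, 6, 7], [3]]


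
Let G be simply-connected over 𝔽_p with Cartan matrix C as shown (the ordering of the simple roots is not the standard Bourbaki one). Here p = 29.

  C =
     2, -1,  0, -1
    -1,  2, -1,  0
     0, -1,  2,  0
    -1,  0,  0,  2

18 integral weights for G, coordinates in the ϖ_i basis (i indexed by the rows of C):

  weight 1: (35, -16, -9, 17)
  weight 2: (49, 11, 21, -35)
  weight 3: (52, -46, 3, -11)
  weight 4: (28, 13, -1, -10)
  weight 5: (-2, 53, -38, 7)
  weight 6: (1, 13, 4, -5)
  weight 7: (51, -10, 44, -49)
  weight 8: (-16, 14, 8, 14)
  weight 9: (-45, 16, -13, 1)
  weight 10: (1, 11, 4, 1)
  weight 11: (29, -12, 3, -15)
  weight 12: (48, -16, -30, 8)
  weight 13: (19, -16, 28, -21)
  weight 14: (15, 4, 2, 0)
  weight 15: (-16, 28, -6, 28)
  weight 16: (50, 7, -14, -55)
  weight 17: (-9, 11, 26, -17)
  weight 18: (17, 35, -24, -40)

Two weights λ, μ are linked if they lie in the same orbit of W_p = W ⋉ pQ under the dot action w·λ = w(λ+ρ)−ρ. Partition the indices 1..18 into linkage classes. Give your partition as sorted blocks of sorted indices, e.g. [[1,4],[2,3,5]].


A_4 Cartan matrix, 4 simple roots permuted; ρ=(1,1,1,1).

Folding the 18 weights λ_j+ρ into Ā_29 (reps in the given 4-coord order):

  λ_1 → (4, 2, 8, 7)
  λ_2 → (16, 5, 3, 1)
  λ_3 → (2, 12, 5, 2)
  λ_4 → (15, 0, 9, 0)
  λ_5 → (16, 5, 3, 1)
  λ_6 → (2, 12, 5, 2)
  λ_7 → (5, 4, 6, 13)
  λ_8 → (15, 0, 9, 0)
  λ_9 → (2, 12, 5, 2)
  λ_10 → (2, 12, 5, 2)
  λ_11 → (5, 4, 6, 13)
  λ_12 → (15, 0, 9, 0)
  λ_13 → (15, 0, 9, 0)
  λ_14 → (16, 5, 3, 1)
  λ_15 → (15, 0, 9, 0)
  λ_16 → (16, 5, 3, 1)
  λ_17 → (2, 12, 5, 2)
  λ_18 → (4, 2, 8, 7)

5 distinct reps among the 18 weights ⇒ 5 W_29-linkage classes:

[[1, 18], [2, 5, 14, 16], [3, 6, 9, 10, 17], [4, 8, 12, 13, 15], [7, 11]]


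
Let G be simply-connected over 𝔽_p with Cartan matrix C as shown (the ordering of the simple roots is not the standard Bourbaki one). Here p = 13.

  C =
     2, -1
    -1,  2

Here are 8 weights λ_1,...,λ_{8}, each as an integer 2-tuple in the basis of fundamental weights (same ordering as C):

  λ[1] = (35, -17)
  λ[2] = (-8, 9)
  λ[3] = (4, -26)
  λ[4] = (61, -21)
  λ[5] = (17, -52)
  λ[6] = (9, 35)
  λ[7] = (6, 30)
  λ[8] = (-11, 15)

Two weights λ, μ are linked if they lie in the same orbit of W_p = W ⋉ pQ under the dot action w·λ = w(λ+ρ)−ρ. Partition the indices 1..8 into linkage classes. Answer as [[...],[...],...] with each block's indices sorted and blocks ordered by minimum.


Type A_2, rank 2, |W|=6; reorder rows/cols to standard.

Folding the 8 weights λ_j+ρ into Ā_13 (reps in the given 2-coord order):

  λ_1+ρ ↦ (7, 3);  λ_2+ρ ↦ (7, 3);  λ_3+ρ ↦ (1, 7);  λ_4+ρ ↦ (7, 3);  λ_5+ρ ↦ (1, 7);  λ_6+ρ ↦ (7, 3);  λ_7+ρ ↦ (1, 7);  λ_8+ρ ↦ (7, 3)

Linkage partition of the 8 weights (2 classes, p=13):

[[1, 2, 4, 6, 8], [3, 5, 7]]


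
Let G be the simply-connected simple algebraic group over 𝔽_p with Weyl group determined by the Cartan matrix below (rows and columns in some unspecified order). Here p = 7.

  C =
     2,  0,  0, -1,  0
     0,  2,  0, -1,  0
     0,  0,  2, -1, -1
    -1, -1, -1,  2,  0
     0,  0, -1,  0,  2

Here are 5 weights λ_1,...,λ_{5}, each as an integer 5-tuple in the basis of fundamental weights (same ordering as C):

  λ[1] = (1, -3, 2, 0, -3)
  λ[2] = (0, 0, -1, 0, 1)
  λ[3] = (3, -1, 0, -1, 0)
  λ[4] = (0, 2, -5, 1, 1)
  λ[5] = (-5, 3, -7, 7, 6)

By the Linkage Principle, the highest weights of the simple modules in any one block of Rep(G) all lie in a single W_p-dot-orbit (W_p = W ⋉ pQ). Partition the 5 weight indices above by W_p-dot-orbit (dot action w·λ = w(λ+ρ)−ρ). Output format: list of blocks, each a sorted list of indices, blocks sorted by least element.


Root system D_5: the 5×5 matrix C matches after relabeling.

λ_j+ρ reflected into Ā_7 (⟨·,θ^∨⟩≤7); 5-tuples as given:

  1: (1, 1, 0, 1, 2);  2: (1, 1, 0, 1, 2);  3: (4, 0, 1, 0, 1);  4: (1, 1, 0, 1, 2);  5: (1, 1, 0, 1, 2)

2 distinct reps among the 5 weights ⇒ 2 W_7-linkage classes:

[[1, 2, 4, 5], [3]]


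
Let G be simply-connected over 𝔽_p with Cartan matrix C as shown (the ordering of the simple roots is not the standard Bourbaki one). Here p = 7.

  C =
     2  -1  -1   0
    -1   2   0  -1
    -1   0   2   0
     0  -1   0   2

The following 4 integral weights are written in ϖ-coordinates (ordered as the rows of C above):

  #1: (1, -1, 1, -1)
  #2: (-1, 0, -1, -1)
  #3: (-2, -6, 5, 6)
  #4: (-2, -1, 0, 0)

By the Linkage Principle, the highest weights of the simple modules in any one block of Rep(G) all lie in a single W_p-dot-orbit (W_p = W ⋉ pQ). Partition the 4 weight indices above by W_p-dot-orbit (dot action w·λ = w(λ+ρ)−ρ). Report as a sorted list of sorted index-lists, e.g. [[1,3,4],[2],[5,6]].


A_4 Cartan matrix, 4 simple roots permuted; ρ=(1,1,1,1).

Folding the 4 weights λ_j+ρ into Ā_7 (reps in the given 4-coord order):

    λ_1 → (2, 0, 2, 0)
    λ_2 → (0, 1, 0, 0)
    λ_3 → (5, 1, 0, 1)
    λ_4 → (0, 1, 0, 0)

These 4 weights hit 3 W_7-dot-orbits; sizes (1, 2, 1):

[[1], [2, 4], [3]]


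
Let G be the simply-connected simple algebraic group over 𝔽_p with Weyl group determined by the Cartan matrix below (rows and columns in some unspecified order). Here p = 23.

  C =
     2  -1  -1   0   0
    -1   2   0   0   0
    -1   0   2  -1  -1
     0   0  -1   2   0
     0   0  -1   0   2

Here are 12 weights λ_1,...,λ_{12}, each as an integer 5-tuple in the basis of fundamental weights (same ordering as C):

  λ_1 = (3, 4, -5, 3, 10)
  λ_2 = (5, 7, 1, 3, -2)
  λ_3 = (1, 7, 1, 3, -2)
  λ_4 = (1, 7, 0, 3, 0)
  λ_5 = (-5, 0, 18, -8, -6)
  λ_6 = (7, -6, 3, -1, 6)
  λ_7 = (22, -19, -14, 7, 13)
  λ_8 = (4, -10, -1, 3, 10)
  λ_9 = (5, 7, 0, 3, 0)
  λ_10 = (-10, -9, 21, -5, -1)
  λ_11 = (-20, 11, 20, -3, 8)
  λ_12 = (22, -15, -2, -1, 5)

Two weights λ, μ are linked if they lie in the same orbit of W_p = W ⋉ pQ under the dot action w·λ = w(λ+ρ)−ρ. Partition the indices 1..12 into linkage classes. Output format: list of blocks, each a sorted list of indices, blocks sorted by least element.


Root system D_5: the 5×5 matrix C matches after relabeling.

W_23-reps of the 12 weights in Ā_23 (same 5-coord order as C):

    λ_1+ρ ↦ (0, 5, 4, 0, 7)
    λ_2+ρ ↦ (2, 8, 1, 4, 1)
    λ_3+ρ ↦ (2, 8, 1, 4, 1)
    λ_4+ρ ↦ (2, 8, 1, 4, 1)
    λ_5+ρ ↦ (1, 3, 3, 7, 5)
    λ_6+ρ ↦ (0, 5, 4, 0, 7)
    λ_7+ρ ↦ (0, 9, 1, 4, 0)
    λ_8+ρ ↦ (0, 5, 4, 0, 7)
    λ_9+ρ ↦ (2, 8, 1, 4, 1)
    λ_10+ρ ↦ (0, 9, 1, 4, 0)
    λ_11+ρ ↦ (0, 0, 2, 5, 2)
    λ_12+ρ ↦ (0, 9, 1, 4, 0)

Grouping the 12 weights by Ā_23-representative: 5 linkage classes.

[[1, 6, 8], [2, 3, 4, 9], [5], [7, 10, 12], [11]]


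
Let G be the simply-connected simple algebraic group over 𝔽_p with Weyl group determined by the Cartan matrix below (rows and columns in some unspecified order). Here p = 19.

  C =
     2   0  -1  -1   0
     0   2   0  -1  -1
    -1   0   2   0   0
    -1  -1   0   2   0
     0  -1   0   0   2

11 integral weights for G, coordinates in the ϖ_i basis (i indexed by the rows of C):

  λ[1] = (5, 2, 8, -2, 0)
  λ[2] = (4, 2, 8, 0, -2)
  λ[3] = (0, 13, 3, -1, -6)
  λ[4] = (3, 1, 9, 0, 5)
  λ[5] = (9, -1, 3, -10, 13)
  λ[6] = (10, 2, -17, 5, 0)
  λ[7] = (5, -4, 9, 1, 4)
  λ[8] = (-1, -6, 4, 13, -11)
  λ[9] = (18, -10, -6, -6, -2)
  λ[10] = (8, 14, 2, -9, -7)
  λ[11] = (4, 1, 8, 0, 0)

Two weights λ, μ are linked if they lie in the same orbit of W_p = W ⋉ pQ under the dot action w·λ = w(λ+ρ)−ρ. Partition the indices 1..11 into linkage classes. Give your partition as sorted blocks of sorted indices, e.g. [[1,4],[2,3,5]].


Dynkin diagram of C (from the 8 off-diagonal −1 entries): A_5.

Each λ_j+ρ reduced to Ā_19; 5-tuples below use C's row order:

  1: (5, 2, 9, 1, 1);  2: (5, 2, 9, 1, 1);  3: (1, 9, 4, 0, 5);  4: (4, 2, 6, 1, 2);  5: (1, 9, 4, 0, 5);  6: (5, 2, 9, 1, 1);  7: (5, 2, 9, 1, 1);  8: (1, 9, 4, 0, 5);  9: (1, 9, 4, 0, 5);  10: (1, 1, 3, 8, 6);  11: (5, 2, 9, 1, 1)

Linkage partition of the 11 weights (4 classes, p=19):

[[1, 2, 6, 7, 11], [3, 5, 8, 9], [4], [10]]


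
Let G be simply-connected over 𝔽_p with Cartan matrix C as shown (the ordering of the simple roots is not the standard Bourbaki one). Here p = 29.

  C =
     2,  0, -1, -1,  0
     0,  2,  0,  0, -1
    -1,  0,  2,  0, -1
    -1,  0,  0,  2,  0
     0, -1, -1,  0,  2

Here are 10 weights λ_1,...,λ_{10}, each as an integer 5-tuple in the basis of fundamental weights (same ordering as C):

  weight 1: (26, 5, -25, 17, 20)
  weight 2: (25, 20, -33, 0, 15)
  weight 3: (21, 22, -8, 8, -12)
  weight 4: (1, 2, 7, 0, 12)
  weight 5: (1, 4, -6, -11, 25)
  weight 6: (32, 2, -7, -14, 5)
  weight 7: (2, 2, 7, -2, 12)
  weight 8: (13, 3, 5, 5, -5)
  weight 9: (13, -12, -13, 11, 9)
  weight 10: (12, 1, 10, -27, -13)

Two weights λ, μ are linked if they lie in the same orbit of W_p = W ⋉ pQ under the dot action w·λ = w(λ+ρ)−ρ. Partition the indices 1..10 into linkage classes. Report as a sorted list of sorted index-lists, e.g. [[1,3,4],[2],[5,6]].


Root system A_5: the 5×5 matrix C matches after relabeling.

W_29-reps of the 10 weights in Ā_29 (same 5-coord order as C):

    λ_1+ρ ↦ (2, 3, 8, 1, 13)
    λ_2+ρ ↦ (2, 3, 8, 1, 13)
    λ_3+ρ ↦ (4, 2, 11, 2, 5)
    λ_4+ρ ↦ (2, 3, 8, 1, 13)
    λ_5+ρ ↦ (2, 3, 8, 1, 13)
    λ_6+ρ ↦ (14, 0, 2, 6, 4)
    λ_7+ρ ↦ (2, 3, 8, 1, 13)
    λ_8+ρ ↦ (14, 0, 2, 6, 4)
    λ_9+ρ ↦ (1, 2, 1, 12, 10)
    λ_10+ρ ↦ (1, 2, 1, 12, 10)

Partition of {1..10} into 4 W_29-dot-orbits:

[[1, 2, 4, 5, 7], [3], [6, 8], [9, 10]]


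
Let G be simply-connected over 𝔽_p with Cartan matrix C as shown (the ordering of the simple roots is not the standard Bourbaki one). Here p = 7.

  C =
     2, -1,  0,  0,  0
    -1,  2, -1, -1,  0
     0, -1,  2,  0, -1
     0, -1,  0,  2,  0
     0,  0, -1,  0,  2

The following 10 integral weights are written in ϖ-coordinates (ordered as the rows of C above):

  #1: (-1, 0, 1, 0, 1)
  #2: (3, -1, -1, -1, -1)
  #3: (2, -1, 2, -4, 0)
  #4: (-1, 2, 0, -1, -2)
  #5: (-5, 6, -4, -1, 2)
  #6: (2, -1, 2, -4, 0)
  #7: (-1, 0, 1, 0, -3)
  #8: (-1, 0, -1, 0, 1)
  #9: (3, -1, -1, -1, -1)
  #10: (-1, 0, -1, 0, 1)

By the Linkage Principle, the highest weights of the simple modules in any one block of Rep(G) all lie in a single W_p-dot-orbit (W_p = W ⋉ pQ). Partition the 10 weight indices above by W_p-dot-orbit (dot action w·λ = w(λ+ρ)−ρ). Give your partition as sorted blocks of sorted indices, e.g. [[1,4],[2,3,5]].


Cartan matrix: type D_5 (|W|=1920); un-permuting the 5 rows.

W_7-reps of the 10 weights in Ā_7 (same 5-coord order as C):

  λ_1+ρ ↦ (0, 1, 0, 1, 2) · λ_2+ρ ↦ (4, 0, 0, 0, 0) · λ_3+ρ ↦ (0, 3, 0, 0, 1) · λ_4+ρ ↦ (0, 3, 0, 0, 1) · λ_5+ρ ↦ (4, 0, 0, 0, 0) · λ_6+ρ ↦ (0, 3, 0, 0, 1) · λ_7+ρ ↦ (0, 1, 0, 1, 2) · λ_8+ρ ↦ (0, 1, 0, 1, 2) · λ_9+ρ ↦ (4, 0, 0, 0, 0) · λ_10+ρ ↦ (0, 1, 0, 1, 2)

Partition of {1..10} into 3 W_7-dot-orbits:

[[1, 7, 8, 10], [2, 5, 9], [3, 4, 6]]


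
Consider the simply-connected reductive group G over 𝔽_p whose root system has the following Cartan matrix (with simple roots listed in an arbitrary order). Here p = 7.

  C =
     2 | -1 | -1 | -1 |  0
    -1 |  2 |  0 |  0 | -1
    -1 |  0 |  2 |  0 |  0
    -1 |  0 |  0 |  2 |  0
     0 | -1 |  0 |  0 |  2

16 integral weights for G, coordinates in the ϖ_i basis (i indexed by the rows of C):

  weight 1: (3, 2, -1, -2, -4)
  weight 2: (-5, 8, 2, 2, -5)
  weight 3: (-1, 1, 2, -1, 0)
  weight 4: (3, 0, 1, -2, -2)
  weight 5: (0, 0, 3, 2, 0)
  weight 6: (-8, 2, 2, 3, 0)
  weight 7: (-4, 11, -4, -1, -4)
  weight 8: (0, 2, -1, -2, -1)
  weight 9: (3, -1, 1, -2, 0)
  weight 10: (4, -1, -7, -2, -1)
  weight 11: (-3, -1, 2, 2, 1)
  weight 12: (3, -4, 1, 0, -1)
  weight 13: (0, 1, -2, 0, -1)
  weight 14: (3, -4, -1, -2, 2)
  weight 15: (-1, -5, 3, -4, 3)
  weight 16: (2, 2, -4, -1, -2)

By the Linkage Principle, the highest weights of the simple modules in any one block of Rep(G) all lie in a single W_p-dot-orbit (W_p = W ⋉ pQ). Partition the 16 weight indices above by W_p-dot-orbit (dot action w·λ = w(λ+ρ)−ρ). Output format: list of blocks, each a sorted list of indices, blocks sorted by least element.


Type D_5, rank 5, |W|=1920; reorder rows/cols to standard.

Folding the 16 weights λ_j+ρ into Ā_7 (reps in the given 5-coord order):

    1: (0, 3, 0, 1, 0)
    2: (0, 2, 1, 1, 0)
    3: (0, 1, 3, 0, 1)
    4: (0, 1, 2, 1, 2)
    5: (1, 1, 1, 0, 1)
    6: (0, 3, 0, 1, 0)
    7: (0, 1, 2, 1, 2)
    8: (0, 3, 0, 1, 0)
    9: (0, 1, 2, 1, 2)
    10: (0, 1, 3, 0, 1)
    11: (0, 2, 1, 1, 0)
    12: (0, 1, 2, 1, 2)
    13: (0, 2, 1, 1, 0)
    14: (0, 3, 0, 1, 0)
    15: (0, 3, 0, 1, 0)
    16: (0, 1, 3, 0, 1)

Grouping the 16 weights by Ā_7-representative: 5 linkage classes.

[[1, 6, 8, 14, 15], [2, 11, 13], [3, 10, 16], [4, 7, 9, 12], [5]]


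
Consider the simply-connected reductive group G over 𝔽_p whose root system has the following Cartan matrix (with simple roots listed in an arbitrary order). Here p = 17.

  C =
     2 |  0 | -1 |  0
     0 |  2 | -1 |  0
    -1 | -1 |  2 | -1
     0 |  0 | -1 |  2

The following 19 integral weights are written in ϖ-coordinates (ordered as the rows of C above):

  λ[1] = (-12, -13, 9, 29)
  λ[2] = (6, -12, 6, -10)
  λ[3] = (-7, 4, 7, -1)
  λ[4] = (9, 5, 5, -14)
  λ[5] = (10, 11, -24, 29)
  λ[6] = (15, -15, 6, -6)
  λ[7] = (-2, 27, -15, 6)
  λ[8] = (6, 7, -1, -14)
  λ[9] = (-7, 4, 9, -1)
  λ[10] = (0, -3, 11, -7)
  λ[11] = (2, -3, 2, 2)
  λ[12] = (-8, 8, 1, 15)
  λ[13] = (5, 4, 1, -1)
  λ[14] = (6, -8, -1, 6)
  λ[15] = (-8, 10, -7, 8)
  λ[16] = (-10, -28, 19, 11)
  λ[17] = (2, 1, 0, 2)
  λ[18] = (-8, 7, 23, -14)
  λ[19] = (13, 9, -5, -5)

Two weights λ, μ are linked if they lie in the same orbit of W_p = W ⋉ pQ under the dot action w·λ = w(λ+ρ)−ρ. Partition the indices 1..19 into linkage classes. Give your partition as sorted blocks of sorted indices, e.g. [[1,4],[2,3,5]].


Cartan matrix: type D_4 (|W|=192); un-permuting the 4 rows.

Folding the 19 weights λ_j+ρ into Ā_17 (reps in the given 4-coord order):

  1: (1, 2, 4, 6) · 2: (6, 2, 1, 4) · 3: (6, 5, 2, 0) · 4: (3, 1, 1, 6) · 5: (1, 2, 4, 6) · 6: (3, 1, 1, 6) · 7: (3, 2, 1, 3) · 8: (6, 5, 2, 0) · 9: (6, 5, 2, 0) · 10: (1, 2, 4, 6) · 11: (3, 2, 1, 3) · 12: (3, 1, 1, 6) · 13: (6, 5, 2, 0) · 14: (0, 0, 7, 0) · 15: (6, 2, 1, 4) · 16: (3, 1, 1, 6) · 17: (3, 2, 1, 3) · 18: (6, 5, 2, 0) · 19: (6, 2, 1, 4)

Linkage partition of the 19 weights (6 classes, p=17):

[[1, 5, 10], [2, 15, 19], [3, 8, 9, 13, 18], [4, 6, 12, 16], [7, 11, 17], [14]]


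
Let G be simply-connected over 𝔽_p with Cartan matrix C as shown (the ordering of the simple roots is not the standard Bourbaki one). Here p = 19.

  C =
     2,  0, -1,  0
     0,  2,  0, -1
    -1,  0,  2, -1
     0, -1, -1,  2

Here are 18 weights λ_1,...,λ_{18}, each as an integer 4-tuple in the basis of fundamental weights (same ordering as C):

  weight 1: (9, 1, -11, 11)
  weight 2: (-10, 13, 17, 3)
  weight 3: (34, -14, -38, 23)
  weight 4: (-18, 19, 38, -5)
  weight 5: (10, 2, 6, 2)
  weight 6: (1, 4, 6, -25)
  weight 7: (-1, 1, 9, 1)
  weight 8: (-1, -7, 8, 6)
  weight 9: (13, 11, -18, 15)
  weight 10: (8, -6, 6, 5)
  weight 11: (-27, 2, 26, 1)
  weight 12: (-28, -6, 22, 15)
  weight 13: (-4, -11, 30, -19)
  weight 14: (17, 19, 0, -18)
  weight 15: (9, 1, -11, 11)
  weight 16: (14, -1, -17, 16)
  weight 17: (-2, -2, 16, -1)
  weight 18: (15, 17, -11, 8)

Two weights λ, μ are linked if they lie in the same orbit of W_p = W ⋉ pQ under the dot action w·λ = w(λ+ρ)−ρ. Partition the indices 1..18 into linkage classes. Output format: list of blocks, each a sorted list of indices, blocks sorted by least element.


C ↔ A_4 under row/col permutation; |W(A_4)| = 120.

λ_j+ρ reflected into Ā_19 (⟨·,θ^∨⟩≤19); 4-tuples as given:

  λ_1 → (0, 2, 10, 2)
  λ_2 → (8, 3, 1, 1)
  λ_3 → (6, 2, 7, 1)
  λ_4 → (1, 0, 15, 1)
  λ_5 → (6, 2, 7, 1)
  λ_6 → (0, 2, 10, 2)
  λ_7 → (0, 2, 10, 2)
  λ_8 → (0, 6, 9, 1)
  λ_9 → (6, 2, 7, 1)
  λ_10 → (6, 2, 7, 1)
  λ_11 → (6, 2, 7, 1)
  λ_12 → (1, 7, 3, 4)
  λ_13 → (0, 6, 9, 1)
  λ_14 → (1, 0, 15, 1)
  λ_15 → (0, 2, 10, 2)
  λ_16 → (1, 0, 15, 1)
  λ_17 → (1, 0, 15, 1)
  λ_18 → (8, 3, 1, 1)

Linkage partition of the 18 weights (6 classes, p=19):

[[1, 6, 7, 15], [2, 18], [3, 5, 9, 10, 11], [4, 14, 16, 17], [8, 13], [12]]


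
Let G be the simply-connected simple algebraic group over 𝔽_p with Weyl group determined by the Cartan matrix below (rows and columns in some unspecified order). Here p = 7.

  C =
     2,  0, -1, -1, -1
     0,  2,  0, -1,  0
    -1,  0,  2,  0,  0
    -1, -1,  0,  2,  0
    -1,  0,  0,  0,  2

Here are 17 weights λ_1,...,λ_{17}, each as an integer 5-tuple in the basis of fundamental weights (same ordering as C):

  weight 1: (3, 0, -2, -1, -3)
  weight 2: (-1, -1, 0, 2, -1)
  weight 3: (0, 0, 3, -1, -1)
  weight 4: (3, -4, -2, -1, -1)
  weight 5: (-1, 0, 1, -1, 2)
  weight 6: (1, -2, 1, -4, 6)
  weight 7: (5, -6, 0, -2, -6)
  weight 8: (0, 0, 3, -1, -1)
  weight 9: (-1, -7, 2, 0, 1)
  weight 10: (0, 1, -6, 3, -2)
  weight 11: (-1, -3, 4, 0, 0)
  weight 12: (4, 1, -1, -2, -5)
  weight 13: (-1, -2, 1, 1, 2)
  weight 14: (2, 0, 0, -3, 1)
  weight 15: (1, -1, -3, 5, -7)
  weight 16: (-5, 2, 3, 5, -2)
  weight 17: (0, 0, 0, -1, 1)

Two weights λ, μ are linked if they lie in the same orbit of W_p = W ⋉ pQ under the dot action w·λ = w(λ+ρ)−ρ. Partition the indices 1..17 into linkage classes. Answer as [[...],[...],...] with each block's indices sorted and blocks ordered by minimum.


Type D_5, rank 5, |W|=1920; reorder rows/cols to standard.

W_7-reps of the 17 weights in Ā_7 (same 5-coord order as C):

  1: (1, 1, 1, 0, 2);  2: (0, 0, 1, 3, 0);  3: (1, 1, 4, 0, 0);  4: (0, 0, 1, 3, 0);  5: (0, 1, 2, 0, 3);  6: (0, 1, 2, 0, 3);  7: (1, 1, 4, 0, 0);  8: (1, 1, 4, 0, 0);  9: (0, 1, 2, 0, 3);  10: (0, 1, 0, 1, 4);  11: (1, 1, 4, 0, 0);  12: (0, 1, 0, 1, 4);  13: (0, 1, 2, 0, 3);  14: (1, 1, 1, 0, 2);  15: (1, 1, 4, 0, 0);  16: (1, 1, 1, 0, 2);  17: (1, 1, 1, 0, 2)

Linkage partition of the 17 weights (5 classes, p=7):

[[1, 14, 16, 17], [2, 4], [3, 7, 8, 11, 15], [5, 6, 9, 13], [10, 12]]


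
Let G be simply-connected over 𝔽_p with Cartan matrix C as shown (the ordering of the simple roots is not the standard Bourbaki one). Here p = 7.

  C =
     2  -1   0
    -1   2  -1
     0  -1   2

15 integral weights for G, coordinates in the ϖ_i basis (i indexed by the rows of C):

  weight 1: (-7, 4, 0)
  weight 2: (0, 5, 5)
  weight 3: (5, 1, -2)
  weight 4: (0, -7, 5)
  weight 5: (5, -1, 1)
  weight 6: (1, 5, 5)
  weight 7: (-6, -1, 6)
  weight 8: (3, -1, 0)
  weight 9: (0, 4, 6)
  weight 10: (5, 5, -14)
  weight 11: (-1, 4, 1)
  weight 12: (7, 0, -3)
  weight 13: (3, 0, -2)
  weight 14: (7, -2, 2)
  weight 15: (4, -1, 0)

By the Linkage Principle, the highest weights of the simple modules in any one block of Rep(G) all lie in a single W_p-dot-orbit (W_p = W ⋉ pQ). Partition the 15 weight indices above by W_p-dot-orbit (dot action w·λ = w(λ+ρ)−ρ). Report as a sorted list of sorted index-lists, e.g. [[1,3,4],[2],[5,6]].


Type A_3, rank 3, |W|=24; reorder rows/cols to standard.

Alcove-folded reps (p=7, 15 weights, presented ϖ-order):

  λ_1 → (5, 1, 0)
  λ_2 → (5, 1, 0)
  λ_3 → (5, 1, 0)
  λ_4 → (5, 1, 0)
  λ_5 → (5, 0, 1)
  λ_6 → (5, 0, 1)
  λ_7 → (0, 5, 2)
  λ_8 → (4, 0, 1)
  λ_9 → (5, 0, 1)
  λ_10 → (5, 1, 0)
  λ_11 → (0, 5, 2)
  λ_12 → (5, 0, 1)
  λ_13 → (4, 0, 1)
  λ_14 → (4, 0, 1)
  λ_15 → (5, 0, 1)

Linkage partition of the 15 weights (4 classes, p=7):

[[1, 2, 3, 4, 10], [5, 6, 9, 12, 15], [7, 11], [8, 13, 14]]


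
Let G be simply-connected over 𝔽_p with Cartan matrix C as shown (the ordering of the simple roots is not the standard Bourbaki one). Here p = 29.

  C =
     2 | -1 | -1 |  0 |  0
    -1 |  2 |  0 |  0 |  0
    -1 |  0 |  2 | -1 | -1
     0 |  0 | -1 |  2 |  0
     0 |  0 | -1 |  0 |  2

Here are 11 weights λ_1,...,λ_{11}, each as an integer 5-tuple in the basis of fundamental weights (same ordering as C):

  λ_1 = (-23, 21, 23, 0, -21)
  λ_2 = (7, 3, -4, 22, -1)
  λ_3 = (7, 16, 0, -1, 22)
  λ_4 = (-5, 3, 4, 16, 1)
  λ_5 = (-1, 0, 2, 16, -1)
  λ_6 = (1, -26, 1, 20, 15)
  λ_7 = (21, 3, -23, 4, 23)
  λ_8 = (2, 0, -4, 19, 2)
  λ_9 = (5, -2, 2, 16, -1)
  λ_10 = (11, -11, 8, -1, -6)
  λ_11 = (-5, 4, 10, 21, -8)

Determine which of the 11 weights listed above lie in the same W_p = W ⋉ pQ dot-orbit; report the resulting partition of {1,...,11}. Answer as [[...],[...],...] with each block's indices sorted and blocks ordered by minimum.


Dynkin diagram of C (from the 8 off-diagonal −1 entries): D_5.

Each λ_j+ρ reduced to Ā_29; 5-tuples below use C's row order:

    λ_1+ρ ↦ (4, 0, 1, 17, 2)
    λ_2+ρ ↦ (0, 1, 3, 17, 0)
    λ_3+ρ ↦ (0, 1, 3, 17, 0)
    λ_4+ρ ↦ (4, 0, 1, 17, 2)
    λ_5+ρ ↦ (0, 1, 3, 17, 0)
    λ_6+ρ ↦ (2, 10, 4, 0, 5)
    λ_7+ρ ↦ (4, 0, 1, 17, 2)
    λ_8+ρ ↦ (0, 1, 3, 17, 0)
    λ_9+ρ ↦ (0, 1, 3, 17, 0)
    λ_10+ρ ↦ (2, 10, 4, 0, 5)
    λ_11+ρ ↦ (4, 0, 1, 17, 2)

3 distinct reps among the 11 weights ⇒ 3 W_29-linkage classes:

[[1, 4, 7, 11], [2, 3, 5, 8, 9], [6, 10]]


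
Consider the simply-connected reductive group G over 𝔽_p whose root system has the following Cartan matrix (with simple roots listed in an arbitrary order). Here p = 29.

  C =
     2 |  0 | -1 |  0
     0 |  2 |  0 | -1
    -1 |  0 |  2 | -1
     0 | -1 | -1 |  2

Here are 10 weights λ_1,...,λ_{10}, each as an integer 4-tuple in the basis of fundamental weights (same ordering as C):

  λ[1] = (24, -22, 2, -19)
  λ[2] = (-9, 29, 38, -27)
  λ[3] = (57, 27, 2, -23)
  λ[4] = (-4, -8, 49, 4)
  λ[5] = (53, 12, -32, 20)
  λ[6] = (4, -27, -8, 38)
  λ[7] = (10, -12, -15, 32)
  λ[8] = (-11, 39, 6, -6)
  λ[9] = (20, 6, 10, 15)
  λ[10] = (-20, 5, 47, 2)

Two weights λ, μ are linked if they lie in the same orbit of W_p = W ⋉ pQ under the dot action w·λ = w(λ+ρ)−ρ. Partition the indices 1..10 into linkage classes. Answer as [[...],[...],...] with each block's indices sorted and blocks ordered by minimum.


Dynkin diagram of C (from the 6 off-diagonal −1 entries): A_4.

λ_j+ρ reflected into Ā_29 (⟨·,θ^∨⟩≤29); 4-tuples as given:

  λ_1 → (1, 7, 10, 8)
  λ_2 → (3, 8, 1, 15)
  λ_3 → (6, 0, 1, 19)
  λ_4 → (5, 16, 3, 3)
  λ_5 → (3, 8, 1, 15)
  λ_6 → (5, 16, 3, 3)
  λ_7 → (1, 7, 10, 8)
  λ_8 → (5, 16, 3, 3)
  λ_9 → (5, 16, 3, 3)
  λ_10 → (6, 0, 1, 19)

These 10 weights hit 4 W_29-dot-orbits; sizes (2, 2, 2, 4):

[[1, 7], [2, 5], [3, 10], [4, 6, 8, 9]]


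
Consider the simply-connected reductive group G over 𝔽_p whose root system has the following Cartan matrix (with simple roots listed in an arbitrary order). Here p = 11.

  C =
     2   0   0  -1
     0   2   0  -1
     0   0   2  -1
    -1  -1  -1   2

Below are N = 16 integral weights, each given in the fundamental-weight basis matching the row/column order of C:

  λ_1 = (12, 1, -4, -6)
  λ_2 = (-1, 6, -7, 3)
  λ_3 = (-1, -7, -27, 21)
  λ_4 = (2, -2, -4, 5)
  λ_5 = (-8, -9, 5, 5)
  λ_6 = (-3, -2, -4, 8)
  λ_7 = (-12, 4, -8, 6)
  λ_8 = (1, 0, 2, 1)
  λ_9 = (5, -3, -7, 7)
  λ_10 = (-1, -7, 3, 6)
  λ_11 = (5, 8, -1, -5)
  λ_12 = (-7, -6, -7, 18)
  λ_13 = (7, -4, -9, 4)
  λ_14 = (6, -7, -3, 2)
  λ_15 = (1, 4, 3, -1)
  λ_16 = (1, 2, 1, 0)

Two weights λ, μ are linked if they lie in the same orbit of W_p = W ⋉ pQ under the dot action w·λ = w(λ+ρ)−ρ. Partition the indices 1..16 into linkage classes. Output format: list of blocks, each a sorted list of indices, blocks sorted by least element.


D_4 Cartan matrix, 4 simple roots permuted; ρ=(1,1,1,1).

Ā_11 reps of the 16 weights (D_4, coords as presented):

  λ_1 → (2, 3, 2, 1);  λ_2 → (2, 5, 4, 0);  λ_3 → (0, 6, 4, 0);  λ_4 → (3, 1, 3, 2);  λ_5 → (2, 1, 3, 2);  λ_6 → (2, 1, 3, 2);  λ_7 → (0, 6, 4, 0);  λ_8 → (2, 1, 3, 2);  λ_9 → (3, 1, 3, 2);  λ_10 → (0, 6, 4, 0);  λ_11 → (2, 5, 4, 0);  λ_12 → (2, 3, 2, 1);  λ_13 → (2, 3, 2, 1);  λ_14 → (2, 1, 3, 2);  λ_15 → (2, 5, 4, 0);  λ_16 → (2, 3, 2, 1)

5 distinct reps among the 16 weights ⇒ 5 W_11-linkage classes:

[[1, 12, 13, 16], [2, 11, 15], [3, 7, 10], [4, 9], [5, 6, 8, 14]]


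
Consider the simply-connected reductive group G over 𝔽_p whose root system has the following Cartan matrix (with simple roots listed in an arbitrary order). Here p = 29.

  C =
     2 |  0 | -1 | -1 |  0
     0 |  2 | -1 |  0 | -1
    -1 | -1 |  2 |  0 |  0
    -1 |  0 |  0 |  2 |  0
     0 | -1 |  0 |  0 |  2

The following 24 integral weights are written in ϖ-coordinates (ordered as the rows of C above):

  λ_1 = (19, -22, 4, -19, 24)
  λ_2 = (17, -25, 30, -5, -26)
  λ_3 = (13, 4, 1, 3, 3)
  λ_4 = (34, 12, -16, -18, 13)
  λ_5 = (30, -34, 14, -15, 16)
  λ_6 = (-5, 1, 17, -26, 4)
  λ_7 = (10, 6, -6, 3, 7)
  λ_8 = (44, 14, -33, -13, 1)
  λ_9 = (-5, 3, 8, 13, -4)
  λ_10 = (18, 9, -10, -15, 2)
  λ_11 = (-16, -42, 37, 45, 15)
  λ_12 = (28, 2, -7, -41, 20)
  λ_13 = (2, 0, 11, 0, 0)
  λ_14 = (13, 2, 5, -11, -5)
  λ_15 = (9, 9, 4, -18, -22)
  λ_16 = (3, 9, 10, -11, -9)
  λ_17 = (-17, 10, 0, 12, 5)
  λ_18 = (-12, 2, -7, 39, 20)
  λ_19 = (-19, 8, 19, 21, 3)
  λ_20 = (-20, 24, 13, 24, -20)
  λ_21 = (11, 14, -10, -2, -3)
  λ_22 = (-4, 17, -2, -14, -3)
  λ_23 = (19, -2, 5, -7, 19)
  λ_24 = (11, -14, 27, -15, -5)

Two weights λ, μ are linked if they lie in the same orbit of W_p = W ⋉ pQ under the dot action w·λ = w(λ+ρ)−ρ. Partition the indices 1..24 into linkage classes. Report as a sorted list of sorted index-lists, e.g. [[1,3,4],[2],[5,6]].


C ↔ A_5 under row/col permutation; |W(A_5)| = 720.

Alcove-folded reps (p=29, 24 weights, presented ϖ-order):

  λ_1 → (14, 5, 2, 4, 4);  λ_2 → (14, 5, 2, 4, 4);  λ_3 → (14, 5, 2, 4, 4);  λ_4 → (2, 4, 9, 1, 2);  λ_5 → (3, 1, 12, 1, 1);  λ_6 → (14, 5, 2, 4, 4);  λ_7 → (6, 2, 5, 4, 8);  λ_8 → (3, 1, 12, 1, 1);  λ_9 → (4, 1, 5, 10, 3);  λ_10 → (4, 1, 5, 10, 3);  λ_11 → (2, 4, 9, 1, 2);  λ_12 → (3, 0, 3, 5, 11);  λ_13 → (3, 1, 12, 1, 1);  λ_14 → (4, 1, 5, 10, 3);  λ_15 → (6, 2, 5, 4, 8);  λ_16 → (6, 2, 5, 4, 8);  λ_17 → (2, 4, 9, 1, 2);  λ_18 → (3, 0, 3, 5, 11);  λ_19 → (14, 5, 2, 4, 4);  λ_20 → (4, 1, 5, 10, 3);  λ_21 → (2, 4, 9, 1, 2);  λ_22 → (3, 1, 12, 1, 1);  λ_23 → (4, 1, 5, 10, 3);  λ_24 → (2, 4, 9, 1, 2)

Partition of {1..24} into 6 W_29-dot-orbits:

[[1, 2, 3, 6, 19], [4, 11, 17, 21, 24], [5, 8, 13, 22], [7, 15, 16], [9, 10, 14, 20, 23], [12, 18]]


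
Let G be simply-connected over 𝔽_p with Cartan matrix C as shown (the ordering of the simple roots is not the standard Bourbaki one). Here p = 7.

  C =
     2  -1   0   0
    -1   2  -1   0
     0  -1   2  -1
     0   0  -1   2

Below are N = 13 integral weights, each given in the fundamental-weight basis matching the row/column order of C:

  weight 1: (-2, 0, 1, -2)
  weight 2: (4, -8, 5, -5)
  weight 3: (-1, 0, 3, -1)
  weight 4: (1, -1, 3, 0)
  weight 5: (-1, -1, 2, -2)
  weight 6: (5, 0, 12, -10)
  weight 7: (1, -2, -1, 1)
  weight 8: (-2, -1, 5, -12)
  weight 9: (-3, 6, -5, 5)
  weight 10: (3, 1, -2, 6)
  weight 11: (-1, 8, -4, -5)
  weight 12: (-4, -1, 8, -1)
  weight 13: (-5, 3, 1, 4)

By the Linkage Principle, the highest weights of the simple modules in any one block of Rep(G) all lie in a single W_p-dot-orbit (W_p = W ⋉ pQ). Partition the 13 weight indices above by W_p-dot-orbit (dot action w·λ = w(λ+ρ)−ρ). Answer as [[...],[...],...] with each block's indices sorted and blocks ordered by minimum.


C ↔ A_4 under row/col permutation; |W(A_4)| = 120.

Ā_7 reps of the 13 weights (A_4, coords as presented):

    [1] (1, 0, 1, 1)
    [2] (2, 0, 4, 1)
    [3] (0, 1, 4, 0)
    [4] (2, 0, 4, 1)
    [5] (0, 0, 2, 1)
    [6] (1, 0, 4, 2)
    [7] (1, 0, 1, 1)
    [8] (1, 0, 1, 1)
    [9] (0, 1, 4, 0)
    [10] (1, 0, 1, 1)
    [11] (2, 0, 4, 1)
    [12] (0, 1, 4, 0)
    [13] (0, 0, 2, 1)

These 13 weights hit 5 W_7-dot-orbits; sizes (4, 3, 3, 2, 1):

[[1, 7, 8, 10], [2, 4, 11], [3, 9, 12], [5, 13], [6]]


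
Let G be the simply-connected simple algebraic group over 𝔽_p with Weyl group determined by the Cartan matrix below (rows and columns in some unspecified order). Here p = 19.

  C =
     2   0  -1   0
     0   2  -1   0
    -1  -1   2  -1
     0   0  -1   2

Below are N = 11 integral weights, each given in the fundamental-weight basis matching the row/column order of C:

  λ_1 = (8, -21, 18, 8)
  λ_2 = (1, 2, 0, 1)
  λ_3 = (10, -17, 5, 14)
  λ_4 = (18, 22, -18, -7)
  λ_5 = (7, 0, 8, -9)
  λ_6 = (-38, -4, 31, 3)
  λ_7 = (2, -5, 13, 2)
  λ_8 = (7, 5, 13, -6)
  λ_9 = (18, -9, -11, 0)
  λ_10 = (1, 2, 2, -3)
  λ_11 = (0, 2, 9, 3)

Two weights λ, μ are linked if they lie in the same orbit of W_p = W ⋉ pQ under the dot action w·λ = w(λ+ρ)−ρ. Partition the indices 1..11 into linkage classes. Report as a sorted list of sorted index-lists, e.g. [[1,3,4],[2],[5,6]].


Dynkin diagram of C (from the 6 off-diagonal −1 entries): D_4.

Alcove-folded reps (p=19, 11 weights, presented ϖ-order):

  λ_1+ρ ↦ (8, 1, 1, 8) · λ_2+ρ ↦ (2, 3, 1, 2) · λ_3+ρ ↦ (2, 3, 1, 2) · λ_4+ρ ↦ (0, 4, 0, 13) · λ_5+ρ ↦ (8, 1, 1, 8) · λ_6+ρ ↦ (1, 3, 1, 4) · λ_7+ρ ↦ (2, 3, 1, 2) · λ_8+ρ ↦ (1, 3, 1, 4) · λ_9+ρ ↦ (8, 1, 1, 8) · λ_10+ρ ↦ (2, 3, 1, 2) · λ_11+ρ ↦ (1, 3, 1, 4)

4 distinct reps among the 11 weights ⇒ 4 W_19-linkage classes:

[[1, 5, 9], [2, 3, 7, 10], [4], [6, 8, 11]]


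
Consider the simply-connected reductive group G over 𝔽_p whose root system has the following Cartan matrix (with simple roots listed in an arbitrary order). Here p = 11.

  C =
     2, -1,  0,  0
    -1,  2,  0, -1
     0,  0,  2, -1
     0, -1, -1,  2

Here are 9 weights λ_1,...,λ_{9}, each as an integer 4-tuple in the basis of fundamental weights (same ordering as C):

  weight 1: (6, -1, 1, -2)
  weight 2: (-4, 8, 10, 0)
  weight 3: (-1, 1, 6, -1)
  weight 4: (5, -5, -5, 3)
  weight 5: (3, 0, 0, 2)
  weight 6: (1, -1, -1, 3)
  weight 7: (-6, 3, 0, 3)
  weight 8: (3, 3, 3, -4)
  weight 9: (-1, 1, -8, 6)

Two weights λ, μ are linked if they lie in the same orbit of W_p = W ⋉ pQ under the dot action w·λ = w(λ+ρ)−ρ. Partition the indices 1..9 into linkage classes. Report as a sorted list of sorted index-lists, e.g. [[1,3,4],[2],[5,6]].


Type A_4, rank 4, |W|=120; reorder rows/cols to standard.

Each λ_j+ρ reduced to Ā_11; 4-tuples below use C's row order:

  λ_1+ρ ↦ (6, 1, 1, 0) · λ_2+ρ ↦ (6, 1, 1, 0) · λ_3+ρ ↦ (0, 2, 7, 0) · λ_4+ρ ↦ (2, 0, 0, 4) · λ_5+ρ ↦ (4, 1, 1, 3) · λ_6+ρ ↦ (2, 0, 0, 4) · λ_7+ρ ↦ (4, 1, 1, 3) · λ_8+ρ ↦ (4, 1, 1, 3) · λ_9+ρ ↦ (0, 2, 7, 0)

These 9 weights hit 4 W_11-dot-orbits; sizes (2, 2, 2, 3):

[[1, 2], [3, 9], [4, 6], [5, 7, 8]]
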